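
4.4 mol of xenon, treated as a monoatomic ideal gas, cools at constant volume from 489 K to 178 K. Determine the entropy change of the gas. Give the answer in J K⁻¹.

ΔS = -55.5 J/K

At constant volume, ΔS = nC_V ln(T₂/T₁) with C_V = 3R/2 = 12.47 J mol⁻¹ K⁻¹.
ΔS = 4.4 × 12.47 × ln(178/489) = -55.5 J/K.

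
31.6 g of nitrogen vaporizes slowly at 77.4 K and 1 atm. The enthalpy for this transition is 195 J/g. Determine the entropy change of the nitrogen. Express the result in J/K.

Heat absorbed by the substance: Q = mL = 31.6 × 195 = 6162 J.
At constant T, ΔS = Q_rev/T = 6162 / 77.4 = 79.6 J/K.

ΔS = 79.6 J/K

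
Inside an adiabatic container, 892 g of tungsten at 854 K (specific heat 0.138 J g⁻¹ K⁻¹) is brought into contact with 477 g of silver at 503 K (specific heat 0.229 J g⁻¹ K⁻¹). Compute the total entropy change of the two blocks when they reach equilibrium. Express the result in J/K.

ΔS_total = 7.93 J/K

Energy balance: T_f = (m₁c₁T₁ + m₂c₂T₂)/(m₁c₁ + m₂c₂) = 688.97 K.
ΔS₁ = m₁c₁ ln(T_f/T₁) = 123.096 × ln(688.97/854) = -26.432 J/K.
ΔS₂ = m₂c₂ ln(T_f/T₂) = 109.233 × ln(688.97/503) = 34.366 J/K.
ΔS_total = -26.432 + 34.366 = 7.93 J/K.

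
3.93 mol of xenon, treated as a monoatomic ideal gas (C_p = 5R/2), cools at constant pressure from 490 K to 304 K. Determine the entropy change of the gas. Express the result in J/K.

ΔS = -39 J/K

At constant pressure, ΔS = nC_p ln(T₂/T₁) with C_p = 5R/2 = 20.79 J mol⁻¹ K⁻¹.
ΔS = 3.93 × 20.79 × ln(304/490) = -39 J/K.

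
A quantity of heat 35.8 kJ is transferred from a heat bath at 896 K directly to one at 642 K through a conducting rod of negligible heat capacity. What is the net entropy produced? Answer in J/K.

ΔS_hot = −Q/T_H = −35800/896 = -39.96 J/K and ΔS_cold = +Q/T_C = 35800/642 = 55.76 J/K.
ΔS_total = -39.96 + 55.76 = 15.8 J/K, positive as the second law requires.

ΔS_total = 15.8 J/K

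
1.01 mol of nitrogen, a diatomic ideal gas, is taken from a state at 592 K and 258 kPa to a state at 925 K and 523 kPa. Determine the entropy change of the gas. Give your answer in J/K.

ΔS = 7.18 J/K

ΔS = nC_p ln(T₂/T₁) − nR ln(P₂/P₁), with C_p = 7R/2 = 29.1 J mol⁻¹ K⁻¹ for a diatomic ideal gas.
ΔS = 1.01 × [29.1 × ln(925/592) − 8.314 × ln(523/258)] = 7.18 J/K.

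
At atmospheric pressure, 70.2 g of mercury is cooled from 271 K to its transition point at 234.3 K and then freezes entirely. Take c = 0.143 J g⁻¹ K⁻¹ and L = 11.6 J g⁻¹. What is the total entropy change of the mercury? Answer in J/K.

Cooling step: ΔS₁ = m c ln(T_tr/T_i) = 70.2 × 0.143 × ln(234.3/271) = -1.461 J/K.
Phase change: ΔS₂ = −mL/T_tr = −70.2 × 11.6 / 234.3 = -3.476 J/K.
ΔS_total = (-1.461) + (-3.476) = -4.94 J/K.

ΔS = -4.94 J/K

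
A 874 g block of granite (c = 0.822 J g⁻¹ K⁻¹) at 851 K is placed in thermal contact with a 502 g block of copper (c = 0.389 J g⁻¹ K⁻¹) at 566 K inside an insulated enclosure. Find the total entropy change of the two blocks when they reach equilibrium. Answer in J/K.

Energy balance: T_f = (m₁c₁T₁ + m₂c₂T₂)/(m₁c₁ + m₂c₂) = 790.09 K.
ΔS₁ = m₁c₁ ln(T_f/T₁) = 718.428 × ln(790.09/851) = -53.35 J/K.
ΔS₂ = m₂c₂ ln(T_f/T₂) = 195.278 × ln(790.09/566) = 65.14 J/K.
ΔS_total = -53.35 + 65.14 = 11.8 J/K.

ΔS_total = 11.8 J/K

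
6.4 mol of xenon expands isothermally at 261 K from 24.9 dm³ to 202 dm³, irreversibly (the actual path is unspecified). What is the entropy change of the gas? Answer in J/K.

Entropy is a state function, so ΔS_gas depends only on the end states.
For an isothermal ideal gas ΔS_gas = nR ln(V₂/V₁) = 6.4 × 8.314 × ln(202/24.9) = 111 J/K.

ΔS_gas = 111 J/K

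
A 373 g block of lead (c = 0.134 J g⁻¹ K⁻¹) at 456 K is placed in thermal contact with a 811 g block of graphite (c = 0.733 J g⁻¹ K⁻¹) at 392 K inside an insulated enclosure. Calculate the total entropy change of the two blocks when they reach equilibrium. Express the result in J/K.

Energy balance: T_f = (m₁c₁T₁ + m₂c₂T₂)/(m₁c₁ + m₂c₂) = 396.96 K.
ΔS₁ = m₁c₁ ln(T_f/T₁) = 49.982 × ln(396.96/456) = -6.93 J/K.
ΔS₂ = m₂c₂ ln(T_f/T₂) = 594.463 × ln(396.96/392) = 7.48 J/K.
ΔS_total = -6.93 + 7.48 = 0.55 J/K.

ΔS_total = 0.55 J/K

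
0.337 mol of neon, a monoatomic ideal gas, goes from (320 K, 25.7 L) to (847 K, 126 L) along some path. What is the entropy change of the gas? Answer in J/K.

Entropy is a state function: ΔS = nC_V ln(T₂/T₁) + nR ln(V₂/V₁), with C_V = 3R/2 = 12.47 J mol⁻¹ K⁻¹ for a monoatomic ideal gas.
ΔS = 0.337 × [12.47 × ln(847/320) + 8.314 × ln(126/25.7)] = 8.55 J/K.

ΔS = 8.55 J/K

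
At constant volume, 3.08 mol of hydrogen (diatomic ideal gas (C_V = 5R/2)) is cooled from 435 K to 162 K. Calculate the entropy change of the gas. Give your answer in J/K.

ΔS = -63.2 J/K

At constant volume, ΔS = nC_V ln(T₂/T₁) with C_V = 5R/2 = 20.79 J mol⁻¹ K⁻¹.
ΔS = 3.08 × 20.79 × ln(162/435) = -63.2 J/K.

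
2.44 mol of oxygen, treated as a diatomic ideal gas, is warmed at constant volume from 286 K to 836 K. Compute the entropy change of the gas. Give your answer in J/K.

At constant volume, ΔS = nC_V ln(T₂/T₁) with C_V = 5R/2 = 20.79 J mol⁻¹ K⁻¹.
ΔS = 2.44 × 20.79 × ln(836/286) = 54.4 J/K.

ΔS = 54.4 J/K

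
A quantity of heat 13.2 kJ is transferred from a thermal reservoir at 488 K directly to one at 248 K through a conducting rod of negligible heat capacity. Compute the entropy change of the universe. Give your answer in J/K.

ΔS_hot = −Q/T_H = −13200/488 = -27.05 J/K and ΔS_cold = +Q/T_C = 13200/248 = 53.23 J/K.
ΔS_total = -27.05 + 53.23 = 26.2 J/K, positive as the second law requires.

ΔS_total = 26.2 J/K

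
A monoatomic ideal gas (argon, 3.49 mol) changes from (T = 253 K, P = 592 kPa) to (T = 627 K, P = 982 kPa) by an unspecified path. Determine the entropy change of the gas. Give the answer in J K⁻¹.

ΔS = 51.1 J/K

ΔS = nC_p ln(T₂/T₁) − nR ln(P₂/P₁), with C_p = 5R/2 = 20.79 J mol⁻¹ K⁻¹ for a monoatomic ideal gas.
ΔS = 3.49 × [20.79 × ln(627/253) − 8.314 × ln(982/592)] = 51.1 J/K.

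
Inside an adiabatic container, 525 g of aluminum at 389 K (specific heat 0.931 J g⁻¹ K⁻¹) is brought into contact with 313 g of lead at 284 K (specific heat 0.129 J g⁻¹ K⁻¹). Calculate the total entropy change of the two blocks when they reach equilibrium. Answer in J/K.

ΔS_total = 1.69 J/K

Energy balance: T_f = (m₁c₁T₁ + m₂c₂T₂)/(m₁c₁ + m₂c₂) = 380.99 K.
ΔS₁ = m₁c₁ ln(T_f/T₁) = 488.775 × ln(380.99/389) = -10.17 J/K.
ΔS₂ = m₂c₂ ln(T_f/T₂) = 40.377 × ln(380.99/284) = 11.86 J/K.
ΔS_total = -10.17 + 11.86 = 1.69 J/K.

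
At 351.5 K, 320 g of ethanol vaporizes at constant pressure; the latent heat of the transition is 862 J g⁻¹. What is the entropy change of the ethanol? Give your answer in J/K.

Heat absorbed by the substance: Q = mL = 320 × 862 = 275840 J.
At constant T, ΔS = Q_rev/T = 275840 / 351.5 = 785 J/K.

ΔS = 785 J/K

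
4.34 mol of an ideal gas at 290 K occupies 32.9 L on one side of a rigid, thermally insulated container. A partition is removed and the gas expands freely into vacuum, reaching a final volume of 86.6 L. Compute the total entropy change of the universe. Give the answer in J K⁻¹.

ΔS_universe = 34.9 J/K

No heat is exchanged and no work is done, so the ideal-gas temperature stays constant.
Entropy is a state function; using a reversible isothermal path, ΔS_gas = nR ln(V₂/V₁) = 4.34 × 8.314 × ln(86.6/32.9) = 34.9 J/K.
The insulated surroundings exchange no heat, so ΔS_surr = 0 and ΔS_universe = ΔS_gas.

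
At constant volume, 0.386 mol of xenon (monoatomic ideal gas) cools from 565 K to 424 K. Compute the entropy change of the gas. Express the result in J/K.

ΔS = -1.38 J/K

At constant volume, ΔS = nC_V ln(T₂/T₁) with C_V = 3R/2 = 12.47 J mol⁻¹ K⁻¹.
ΔS = 0.386 × 12.47 × ln(424/565) = -1.38 J/K.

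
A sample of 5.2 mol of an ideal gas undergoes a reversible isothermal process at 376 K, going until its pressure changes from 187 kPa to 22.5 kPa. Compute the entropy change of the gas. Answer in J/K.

ΔS_gas = 91.5 J/K

For an isothermal ideal gas ΔS_gas = nR ln(P₁/P₂) = 5.2 × 8.314 × ln(187/22.5) = 91.5 J/K.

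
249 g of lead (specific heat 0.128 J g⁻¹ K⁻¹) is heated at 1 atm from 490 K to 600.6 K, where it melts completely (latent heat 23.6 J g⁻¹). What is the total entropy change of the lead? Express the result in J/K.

ΔS = 16.3 J/K

Warming step: ΔS₁ = m c ln(T_tr/T_i) = 249 × 0.128 × ln(600.6/490) = 6.487 J/K.
Phase change: ΔS₂ = +mL/T_tr = 249 × 23.6 / 600.6 = 9.784 J/K.
ΔS_total = (6.487) + (9.784) = 16.3 J/K.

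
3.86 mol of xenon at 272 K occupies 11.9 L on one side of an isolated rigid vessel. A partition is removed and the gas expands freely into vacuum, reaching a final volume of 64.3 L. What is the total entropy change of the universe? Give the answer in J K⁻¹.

ΔS_universe = 54.1 J/K

No heat is exchanged and no work is done, so the ideal-gas temperature stays constant.
Entropy is a state function; using a reversible isothermal path, ΔS_gas = nR ln(V₂/V₁) = 3.86 × 8.314 × ln(64.3/11.9) = 54.1 J/K.
The insulated surroundings exchange no heat, so ΔS_surr = 0 and ΔS_universe = ΔS_gas.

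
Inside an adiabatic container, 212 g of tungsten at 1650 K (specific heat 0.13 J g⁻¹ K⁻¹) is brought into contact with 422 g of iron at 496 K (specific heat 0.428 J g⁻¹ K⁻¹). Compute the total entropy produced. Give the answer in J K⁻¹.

ΔS_total = 22.8 J/K

Energy balance: T_f = (m₁c₁T₁ + m₂c₂T₂)/(m₁c₁ + m₂c₂) = 648.78 K.
ΔS₁ = m₁c₁ ln(T_f/T₁) = 27.56 × ln(648.78/1650) = -25.73 J/K.
ΔS₂ = m₂c₂ ln(T_f/T₂) = 180.616 × ln(648.78/496) = 48.5 J/K.
ΔS_total = -25.73 + 48.5 = 22.8 J/K.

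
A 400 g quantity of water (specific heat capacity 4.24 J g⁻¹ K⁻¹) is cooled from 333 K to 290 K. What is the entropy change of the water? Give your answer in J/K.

ΔS = -234 J/K

ΔS = ∫dQ_rev/T = m c ln(T₂/T₁) = 400 × 4.24 × ln(290/333) = -234 J/K.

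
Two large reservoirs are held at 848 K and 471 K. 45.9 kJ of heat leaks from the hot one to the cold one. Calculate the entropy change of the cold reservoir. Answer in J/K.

The cold reservoir gains heat Q, so ΔS_cold = +Q/T_C = 45900/471 = 97.5 J/K.

ΔS_cold = 97.5 J/K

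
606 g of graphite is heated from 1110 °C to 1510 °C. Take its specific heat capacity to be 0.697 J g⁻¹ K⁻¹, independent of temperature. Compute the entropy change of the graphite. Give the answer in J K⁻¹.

ΔS = 107 J/K

In kelvin: T₁ = 1383.15 K, T₂ = 1783.15 K. ΔS = ∫dQ_rev/T = m c ln(T₂/T₁) = 606 × 0.697 × ln(1783.15/1383.15) = 107 J/K.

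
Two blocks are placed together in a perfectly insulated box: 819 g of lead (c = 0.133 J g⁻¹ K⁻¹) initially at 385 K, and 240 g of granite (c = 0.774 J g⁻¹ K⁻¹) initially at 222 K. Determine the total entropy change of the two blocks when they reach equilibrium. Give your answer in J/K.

ΔS_total = 10.8 J/K

Energy balance: T_f = (m₁c₁T₁ + m₂c₂T₂)/(m₁c₁ + m₂c₂) = 282.25 K.
ΔS₁ = m₁c₁ ln(T_f/T₁) = 108.927 × ln(282.25/385) = -33.82 J/K.
ΔS₂ = m₂c₂ ln(T_f/T₂) = 185.76 × ln(282.25/222) = 44.6 J/K.
ΔS_total = -33.82 + 44.6 = 10.8 J/K.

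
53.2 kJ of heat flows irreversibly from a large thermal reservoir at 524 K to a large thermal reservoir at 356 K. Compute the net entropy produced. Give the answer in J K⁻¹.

ΔS_total = 47.9 J/K

ΔS_hot = −Q/T_H = −53200/524 = -101.5 J/K and ΔS_cold = +Q/T_C = 53200/356 = 149.4 J/K.
ΔS_total = -101.5 + 149.4 = 47.9 J/K, positive as the second law requires.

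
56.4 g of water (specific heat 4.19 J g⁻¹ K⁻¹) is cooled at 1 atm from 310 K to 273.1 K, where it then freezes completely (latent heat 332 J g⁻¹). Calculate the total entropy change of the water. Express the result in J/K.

ΔS = -98.5 J/K

Cooling step: ΔS₁ = m c ln(T_tr/T_i) = 56.4 × 4.19 × ln(273.1/310) = -29.95 J/K.
Phase change: ΔS₂ = −mL/T_tr = −56.4 × 332 / 273.1 = -68.56 J/K.
ΔS_total = (-29.95) + (-68.56) = -98.5 J/K.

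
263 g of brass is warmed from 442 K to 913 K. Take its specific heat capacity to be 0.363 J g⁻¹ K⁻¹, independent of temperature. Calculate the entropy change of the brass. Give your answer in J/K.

ΔS = ∫dQ_rev/T = m c ln(T₂/T₁) = 263 × 0.363 × ln(913/442) = 69.3 J/K.

ΔS = 69.3 J/K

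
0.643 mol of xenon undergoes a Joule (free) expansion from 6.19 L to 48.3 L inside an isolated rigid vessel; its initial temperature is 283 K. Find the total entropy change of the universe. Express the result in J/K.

ΔS_universe = 11 J/K

No heat is exchanged and no work is done, so the ideal-gas temperature stays constant.
Entropy is a state function; using a reversible isothermal path, ΔS_gas = nR ln(V₂/V₁) = 0.643 × 8.314 × ln(48.3/6.19) = 11 J/K.
The insulated surroundings exchange no heat, so ΔS_surr = 0 and ΔS_universe = ΔS_gas.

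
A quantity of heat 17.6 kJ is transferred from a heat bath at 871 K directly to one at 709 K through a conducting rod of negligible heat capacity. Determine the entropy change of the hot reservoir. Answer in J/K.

The hot reservoir loses heat Q, so ΔS_hot = −Q/T_H = −17600/871 = -20.2 J/K.

ΔS_hot = -20.2 J/K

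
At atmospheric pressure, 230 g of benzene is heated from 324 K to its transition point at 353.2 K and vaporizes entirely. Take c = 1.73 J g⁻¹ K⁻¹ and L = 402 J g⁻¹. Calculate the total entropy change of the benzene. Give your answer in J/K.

ΔS = 296 J/K

Warming step: ΔS₁ = m c ln(T_tr/T_i) = 230 × 1.73 × ln(353.2/324) = 34.34 J/K.
Phase change: ΔS₂ = +mL/T_tr = 230 × 402 / 353.2 = 261.8 J/K.
ΔS_total = (34.34) + (261.8) = 296 J/K.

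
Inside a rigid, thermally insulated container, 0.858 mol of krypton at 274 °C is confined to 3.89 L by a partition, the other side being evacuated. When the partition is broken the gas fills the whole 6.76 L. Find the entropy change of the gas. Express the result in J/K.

ΔS_gas = 3.94 J/K

No heat is exchanged and no work is done, so the ideal-gas temperature stays constant.
Entropy is a state function; using a reversible isothermal path, ΔS_gas = nR ln(V₂/V₁) = 0.858 × 8.314 × ln(6.76/3.89) = 3.94 J/K.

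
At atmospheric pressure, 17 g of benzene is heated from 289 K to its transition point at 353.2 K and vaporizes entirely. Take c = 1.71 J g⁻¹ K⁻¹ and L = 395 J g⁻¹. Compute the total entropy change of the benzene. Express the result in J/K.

Warming step: ΔS₁ = m c ln(T_tr/T_i) = 17 × 1.71 × ln(353.2/289) = 5.832 J/K.
Phase change: ΔS₂ = +mL/T_tr = 17 × 395 / 353.2 = 19.01 J/K.
ΔS_total = (5.832) + (19.01) = 24.8 J/K.

ΔS = 24.8 J/K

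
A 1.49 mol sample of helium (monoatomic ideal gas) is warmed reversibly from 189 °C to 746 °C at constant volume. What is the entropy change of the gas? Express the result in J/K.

ΔS = 14.7 J/K

In kelvin: T₁ = 462.15 K, T₂ = 1019.15 K. At constant volume, ΔS = nC_V ln(T₂/T₁) with C_V = 3R/2 = 12.47 J mol⁻¹ K⁻¹.
ΔS = 1.49 × 12.47 × ln(1019.15/462.15) = 14.7 J/K.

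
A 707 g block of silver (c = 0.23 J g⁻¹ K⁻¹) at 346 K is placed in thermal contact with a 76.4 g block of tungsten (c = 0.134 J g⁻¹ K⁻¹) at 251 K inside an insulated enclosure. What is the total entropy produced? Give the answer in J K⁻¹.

ΔS_total = 0.452 J/K

Energy balance: T_f = (m₁c₁T₁ + m₂c₂T₂)/(m₁c₁ + m₂c₂) = 340.37 K.
ΔS₁ = m₁c₁ ln(T_f/T₁) = 162.61 × ln(340.37/346) = -2.666 J/K.
ΔS₂ = m₂c₂ ln(T_f/T₂) = 10.2376 × ln(340.37/251) = 3.118 J/K.
ΔS_total = -2.666 + 3.118 = 0.452 J/K.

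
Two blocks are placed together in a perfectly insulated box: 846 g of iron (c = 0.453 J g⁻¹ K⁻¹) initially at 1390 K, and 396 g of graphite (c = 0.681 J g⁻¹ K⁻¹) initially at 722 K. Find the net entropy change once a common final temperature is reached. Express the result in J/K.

ΔS_total = 32.2 J/K

Energy balance: T_f = (m₁c₁T₁ + m₂c₂T₂)/(m₁c₁ + m₂c₂) = 1114.1 K.
ΔS₁ = m₁c₁ ln(T_f/T₁) = 383.238 × ln(1114.1/1390) = -84.8 J/K.
ΔS₂ = m₂c₂ ln(T_f/T₂) = 269.676 × ln(1114.1/722) = 117 J/K.
ΔS_total = -84.8 + 117 = 32.2 J/K.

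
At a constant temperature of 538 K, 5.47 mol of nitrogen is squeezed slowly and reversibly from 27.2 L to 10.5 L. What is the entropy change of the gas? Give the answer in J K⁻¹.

For an isothermal ideal gas ΔS_gas = nR ln(V₂/V₁) = 5.47 × 8.314 × ln(10.5/27.2) = -43.3 J/K.

ΔS_gas = -43.3 J/K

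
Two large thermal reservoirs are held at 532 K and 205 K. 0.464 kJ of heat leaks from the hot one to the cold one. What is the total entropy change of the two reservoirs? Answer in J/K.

ΔS_total = 1.39 J/K

ΔS_hot = −Q/T_H = −464/532 = -0.8722 J/K and ΔS_cold = +Q/T_C = 464/205 = 2.263 J/K.
ΔS_total = -0.8722 + 2.263 = 1.39 J/K, positive as the second law requires.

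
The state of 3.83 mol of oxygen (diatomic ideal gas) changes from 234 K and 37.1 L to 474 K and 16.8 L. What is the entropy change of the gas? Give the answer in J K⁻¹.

Entropy is a state function: ΔS = nC_V ln(T₂/T₁) + nR ln(V₂/V₁), with C_V = 5R/2 = 20.79 J mol⁻¹ K⁻¹ for a diatomic ideal gas.
ΔS = 3.83 × [20.79 × ln(474/234) + 8.314 × ln(16.8/37.1)] = 31 J/K.

ΔS = 31 J/K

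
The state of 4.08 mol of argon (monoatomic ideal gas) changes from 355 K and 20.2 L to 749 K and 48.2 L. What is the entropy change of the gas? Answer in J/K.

Entropy is a state function: ΔS = nC_V ln(T₂/T₁) + nR ln(V₂/V₁), with C_V = 3R/2 = 12.47 J mol⁻¹ K⁻¹ for a monoatomic ideal gas.
ΔS = 4.08 × [12.47 × ln(749/355) + 8.314 × ln(48.2/20.2)] = 67.5 J/K.

ΔS = 67.5 J/K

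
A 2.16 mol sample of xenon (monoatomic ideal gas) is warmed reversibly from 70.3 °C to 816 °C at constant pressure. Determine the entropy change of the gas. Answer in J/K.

ΔS = 51.8 J/K

In kelvin: T₁ = 343.45 K, T₂ = 1089.15 K. At constant pressure, ΔS = nC_p ln(T₂/T₁) with C_p = 5R/2 = 20.79 J mol⁻¹ K⁻¹.
ΔS = 2.16 × 20.79 × ln(1089.15/343.45) = 51.8 J/K.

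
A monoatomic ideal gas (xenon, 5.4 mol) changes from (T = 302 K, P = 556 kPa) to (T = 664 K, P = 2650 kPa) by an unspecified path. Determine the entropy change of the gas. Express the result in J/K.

ΔS = 18.3 J/K

ΔS = nC_p ln(T₂/T₁) − nR ln(P₂/P₁), with C_p = 5R/2 = 20.79 J mol⁻¹ K⁻¹ for a monoatomic ideal gas.
ΔS = 5.4 × [20.79 × ln(664/302) − 8.314 × ln(2650/556)] = 18.3 J/K.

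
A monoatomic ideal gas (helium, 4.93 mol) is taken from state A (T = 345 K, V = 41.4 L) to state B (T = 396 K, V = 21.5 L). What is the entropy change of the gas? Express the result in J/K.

ΔS = -18.4 J/K

Entropy is a state function: ΔS = nC_V ln(T₂/T₁) + nR ln(V₂/V₁), with C_V = 3R/2 = 12.47 J mol⁻¹ K⁻¹ for a monoatomic ideal gas.
ΔS = 4.93 × [12.47 × ln(396/345) + 8.314 × ln(21.5/41.4)] = -18.4 J/K.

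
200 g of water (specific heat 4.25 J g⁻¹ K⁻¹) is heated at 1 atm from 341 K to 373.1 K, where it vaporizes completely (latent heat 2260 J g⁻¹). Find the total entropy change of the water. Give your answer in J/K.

ΔS = 1290 J/K

Warming step: ΔS₁ = m c ln(T_tr/T_i) = 200 × 4.25 × ln(373.1/341) = 76.47 J/K.
Phase change: ΔS₂ = +mL/T_tr = 200 × 2260 / 373.1 = 1211 J/K.
ΔS_total = (76.47) + (1211) = 1290 J/K.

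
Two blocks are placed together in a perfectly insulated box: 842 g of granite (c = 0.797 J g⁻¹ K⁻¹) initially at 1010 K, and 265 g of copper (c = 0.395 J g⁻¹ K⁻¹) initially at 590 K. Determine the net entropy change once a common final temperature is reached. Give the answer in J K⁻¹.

ΔS_total = 11.5 J/K

Energy balance: T_f = (m₁c₁T₁ + m₂c₂T₂)/(m₁c₁ + m₂c₂) = 953.33 K.
ΔS₁ = m₁c₁ ln(T_f/T₁) = 671.074 × ln(953.33/1010) = -38.75 J/K.
ΔS₂ = m₂c₂ ln(T_f/T₂) = 104.675 × ln(953.33/590) = 50.23 J/K.
ΔS_total = -38.75 + 50.23 = 11.5 J/K.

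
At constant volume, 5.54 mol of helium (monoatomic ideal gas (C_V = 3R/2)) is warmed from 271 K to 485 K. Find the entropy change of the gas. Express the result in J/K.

ΔS = 40.2 J/K

At constant volume, ΔS = nC_V ln(T₂/T₁) with C_V = 3R/2 = 12.47 J mol⁻¹ K⁻¹.
ΔS = 5.54 × 12.47 × ln(485/271) = 40.2 J/K.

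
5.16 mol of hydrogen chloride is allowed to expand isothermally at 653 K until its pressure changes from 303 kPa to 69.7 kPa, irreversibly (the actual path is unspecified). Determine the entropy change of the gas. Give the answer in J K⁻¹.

ΔS_gas = 63 J/K

Entropy is a state function, so ΔS_gas depends only on the end states.
For an isothermal ideal gas ΔS_gas = nR ln(P₁/P₂) = 5.16 × 8.314 × ln(303/69.7) = 63 J/K.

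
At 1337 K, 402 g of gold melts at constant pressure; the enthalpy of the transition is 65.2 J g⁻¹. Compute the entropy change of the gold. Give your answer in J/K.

ΔS = 19.6 J/K

Heat absorbed by the substance: Q = mL = 402 × 65.2 = 26210.4 J.
At constant T, ΔS = Q_rev/T = 26210.4 / 1337 = 19.6 J/K.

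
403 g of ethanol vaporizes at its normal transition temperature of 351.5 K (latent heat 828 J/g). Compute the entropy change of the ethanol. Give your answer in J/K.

Heat absorbed by the substance: Q = mL = 403 × 828 = 333684 J.
At constant T, ΔS = Q_rev/T = 333684 / 351.5 = 949 J/K.

ΔS = 949 J/K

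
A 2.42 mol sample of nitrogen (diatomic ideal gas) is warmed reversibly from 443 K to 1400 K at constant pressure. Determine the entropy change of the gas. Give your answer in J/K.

ΔS = 81 J/K

At constant pressure, ΔS = nC_p ln(T₂/T₁) with C_p = 7R/2 = 29.1 J mol⁻¹ K⁻¹.
ΔS = 2.42 × 29.1 × ln(1400/443) = 81 J/K.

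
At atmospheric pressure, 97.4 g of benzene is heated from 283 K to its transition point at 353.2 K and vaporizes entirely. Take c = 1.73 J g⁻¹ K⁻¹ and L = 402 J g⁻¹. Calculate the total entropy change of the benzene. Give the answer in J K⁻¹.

Warming step: ΔS₁ = m c ln(T_tr/T_i) = 97.4 × 1.73 × ln(353.2/283) = 37.34 J/K.
Phase change: ΔS₂ = +mL/T_tr = 97.4 × 402 / 353.2 = 110.9 J/K.
ΔS_total = (37.34) + (110.9) = 148 J/K.

ΔS = 148 J/K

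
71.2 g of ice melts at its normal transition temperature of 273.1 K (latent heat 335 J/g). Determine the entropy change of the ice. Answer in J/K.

ΔS = 87.3 J/K

Heat absorbed by the substance: Q = mL = 71.2 × 335 = 23852 J.
At constant T, ΔS = Q_rev/T = 23852 / 273.1 = 87.3 J/K.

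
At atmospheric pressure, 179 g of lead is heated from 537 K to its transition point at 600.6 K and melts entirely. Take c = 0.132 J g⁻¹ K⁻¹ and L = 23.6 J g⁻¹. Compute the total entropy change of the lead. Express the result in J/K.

Warming step: ΔS₁ = m c ln(T_tr/T_i) = 179 × 0.132 × ln(600.6/537) = 2.645 J/K.
Phase change: ΔS₂ = +mL/T_tr = 179 × 23.6 / 600.6 = 7.034 J/K.
ΔS_total = (2.645) + (7.034) = 9.68 J/K.

ΔS = 9.68 J/K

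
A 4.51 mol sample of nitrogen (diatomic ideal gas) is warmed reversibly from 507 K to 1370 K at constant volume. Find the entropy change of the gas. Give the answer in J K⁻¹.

ΔS = 93.2 J/K

At constant volume, ΔS = nC_V ln(T₂/T₁) with C_V = 5R/2 = 20.79 J mol⁻¹ K⁻¹.
ΔS = 4.51 × 20.79 × ln(1370/507) = 93.2 J/K.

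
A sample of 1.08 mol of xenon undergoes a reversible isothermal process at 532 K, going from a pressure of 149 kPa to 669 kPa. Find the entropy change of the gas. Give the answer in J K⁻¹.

For an isothermal ideal gas ΔS_gas = nR ln(P₁/P₂) = 1.08 × 8.314 × ln(149/669) = -13.5 J/K.

ΔS_gas = -13.5 J/K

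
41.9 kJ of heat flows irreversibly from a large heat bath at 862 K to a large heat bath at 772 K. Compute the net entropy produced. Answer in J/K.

ΔS_hot = −Q/T_H = −41900/862 = -48.608 J/K and ΔS_cold = +Q/T_C = 41900/772 = 54.275 J/K.
ΔS_total = -48.608 + 54.275 = 5.67 J/K, positive as the second law requires.

ΔS_total = 5.67 J/K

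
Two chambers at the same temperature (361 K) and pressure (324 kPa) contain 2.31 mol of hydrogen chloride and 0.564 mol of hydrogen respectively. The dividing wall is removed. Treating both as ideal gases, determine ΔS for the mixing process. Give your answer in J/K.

Mole fractions: x_A = 2.31/2.87 = 0.804, x_B = 0.196.
ΔS_mix = −R(n_A ln x_A + n_B ln x_B) = −8.314 × (2.31 ln 0.804 + 0.564 ln 0.196) = 11.8 J/K.

ΔS_mix = 11.8 J/K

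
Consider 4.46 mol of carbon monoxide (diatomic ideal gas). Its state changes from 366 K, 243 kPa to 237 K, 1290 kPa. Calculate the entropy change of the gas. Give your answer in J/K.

ΔS = nC_p ln(T₂/T₁) − nR ln(P₂/P₁), with C_p = 7R/2 = 29.1 J mol⁻¹ K⁻¹ for a diatomic ideal gas.
ΔS = 4.46 × [29.1 × ln(237/366) − 8.314 × ln(1290/243)] = -118 J/K.

ΔS = -118 J/K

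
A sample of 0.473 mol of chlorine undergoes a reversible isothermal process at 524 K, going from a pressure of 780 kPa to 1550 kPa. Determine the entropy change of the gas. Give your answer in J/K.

For an isothermal ideal gas ΔS_gas = nR ln(P₁/P₂) = 0.473 × 8.314 × ln(780/1550) = -2.7 J/K.

ΔS_gas = -2.7 J/K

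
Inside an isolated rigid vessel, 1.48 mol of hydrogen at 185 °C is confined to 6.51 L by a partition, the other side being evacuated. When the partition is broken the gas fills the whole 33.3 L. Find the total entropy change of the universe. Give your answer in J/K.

For an ideal gas in free expansion Q = 0 and W = 0, so T is unchanged.
Entropy is a state function; using a reversible isothermal path, ΔS_gas = nR ln(V₂/V₁) = 1.48 × 8.314 × ln(33.3/6.51) = 20.1 J/K.
The insulated surroundings exchange no heat, so ΔS_surr = 0 and ΔS_universe = ΔS_gas.

ΔS_universe = 20.1 J/K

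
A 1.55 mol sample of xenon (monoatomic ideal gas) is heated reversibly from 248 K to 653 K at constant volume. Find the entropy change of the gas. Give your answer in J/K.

ΔS = 18.7 J/K

At constant volume, ΔS = nC_V ln(T₂/T₁) with C_V = 3R/2 = 12.47 J mol⁻¹ K⁻¹.
ΔS = 1.55 × 12.47 × ln(653/248) = 18.7 J/K.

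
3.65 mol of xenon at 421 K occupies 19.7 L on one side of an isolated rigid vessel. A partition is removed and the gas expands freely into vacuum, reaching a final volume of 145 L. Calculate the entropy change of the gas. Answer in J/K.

For an ideal gas in free expansion Q = 0 and W = 0, so T is unchanged.
Entropy is a state function; using a reversible isothermal path, ΔS_gas = nR ln(V₂/V₁) = 3.65 × 8.314 × ln(145/19.7) = 60.6 J/K.

ΔS_gas = 60.6 J/K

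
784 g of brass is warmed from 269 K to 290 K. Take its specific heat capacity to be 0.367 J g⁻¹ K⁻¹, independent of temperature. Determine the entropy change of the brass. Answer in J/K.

ΔS = 21.6 J/K

ΔS = ∫dQ_rev/T = m c ln(T₂/T₁) = 784 × 0.367 × ln(290/269) = 21.6 J/K.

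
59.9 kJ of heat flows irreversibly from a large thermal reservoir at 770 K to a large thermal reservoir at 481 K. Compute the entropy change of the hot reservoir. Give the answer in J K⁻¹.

ΔS_hot = -77.8 J/K

The hot reservoir loses heat Q, so ΔS_hot = −Q/T_H = −59900/770 = -77.8 J/K.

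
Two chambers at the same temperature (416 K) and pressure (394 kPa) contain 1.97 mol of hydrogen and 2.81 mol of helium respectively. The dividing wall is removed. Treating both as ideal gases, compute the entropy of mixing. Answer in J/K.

Mole fractions: x_A = 1.97/4.78 = 0.412, x_B = 0.588.
ΔS_mix = −R(n_A ln x_A + n_B ln x_B) = −8.314 × (1.97 ln 0.412 + 2.81 ln 0.588) = 26.9 J/K.

ΔS_mix = 26.9 J/K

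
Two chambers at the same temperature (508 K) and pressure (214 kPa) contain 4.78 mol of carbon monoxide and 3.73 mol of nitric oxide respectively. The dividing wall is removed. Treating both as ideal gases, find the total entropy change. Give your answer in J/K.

ΔS_mix = 48.5 J/K

Mole fractions: x_A = 4.78/8.51 = 0.562, x_B = 0.438.
ΔS_mix = −R(n_A ln x_A + n_B ln x_B) = −8.314 × (4.78 ln 0.562 + 3.73 ln 0.438) = 48.5 J/K.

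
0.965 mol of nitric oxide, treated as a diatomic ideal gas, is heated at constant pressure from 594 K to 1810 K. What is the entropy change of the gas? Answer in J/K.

At constant pressure, ΔS = nC_p ln(T₂/T₁) with C_p = 7R/2 = 29.1 J mol⁻¹ K⁻¹.
ΔS = 0.965 × 29.1 × ln(1810/594) = 31.3 J/K.

ΔS = 31.3 J/K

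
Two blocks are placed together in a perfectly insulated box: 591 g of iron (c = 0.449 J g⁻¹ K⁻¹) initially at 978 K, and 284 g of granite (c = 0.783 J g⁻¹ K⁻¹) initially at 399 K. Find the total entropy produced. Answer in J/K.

Energy balance: T_f = (m₁c₁T₁ + m₂c₂T₂)/(m₁c₁ + m₂c₂) = 714.02 K.
ΔS₁ = m₁c₁ ln(T_f/T₁) = 265.359 × ln(714.02/978) = -83.48 J/K.
ΔS₂ = m₂c₂ ln(T_f/T₂) = 222.372 × ln(714.02/399) = 129.4 J/K.
ΔS_total = -83.48 + 129.4 = 45.9 J/K.

ΔS_total = 45.9 J/K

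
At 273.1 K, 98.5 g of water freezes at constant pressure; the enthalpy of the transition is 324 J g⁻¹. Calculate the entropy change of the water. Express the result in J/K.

ΔS = -117 J/K

Heat released by the substance: Q = −mL = −98.5 × 324 = −31914 J.
At constant T, ΔS = Q_rev/T = −31914 / 273.1 = -117 J/K.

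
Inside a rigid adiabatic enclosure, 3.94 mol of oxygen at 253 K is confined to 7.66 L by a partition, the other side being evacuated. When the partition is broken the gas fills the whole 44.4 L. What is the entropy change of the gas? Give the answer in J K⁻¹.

ΔS_gas = 57.6 J/K

For an ideal gas in free expansion Q = 0 and W = 0, so T is unchanged.
Entropy is a state function; using a reversible isothermal path, ΔS_gas = nR ln(V₂/V₁) = 3.94 × 8.314 × ln(44.4/7.66) = 57.6 J/K.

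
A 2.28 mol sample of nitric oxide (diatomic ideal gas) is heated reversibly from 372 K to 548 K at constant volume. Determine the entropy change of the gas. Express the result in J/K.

At constant volume, ΔS = nC_V ln(T₂/T₁) with C_V = 5R/2 = 20.79 J mol⁻¹ K⁻¹.
ΔS = 2.28 × 20.79 × ln(548/372) = 18.4 J/K.

ΔS = 18.4 J/K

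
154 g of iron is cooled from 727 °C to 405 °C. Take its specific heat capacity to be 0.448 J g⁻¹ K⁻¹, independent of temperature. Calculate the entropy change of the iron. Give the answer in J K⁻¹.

ΔS = -26.8 J/K

In kelvin: T₁ = 1000.15 K, T₂ = 678.15 K. ΔS = ∫dQ_rev/T = m c ln(T₂/T₁) = 154 × 0.448 × ln(678.15/1000.15) = -26.8 J/K.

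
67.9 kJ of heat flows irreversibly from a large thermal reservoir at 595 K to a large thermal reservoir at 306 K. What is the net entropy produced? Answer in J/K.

ΔS_hot = −Q/T_H = −67900/595 = -114.1 J/K and ΔS_cold = +Q/T_C = 67900/306 = 221.9 J/K.
ΔS_total = -114.1 + 221.9 = 108 J/K, positive as the second law requires.

ΔS_total = 108 J/K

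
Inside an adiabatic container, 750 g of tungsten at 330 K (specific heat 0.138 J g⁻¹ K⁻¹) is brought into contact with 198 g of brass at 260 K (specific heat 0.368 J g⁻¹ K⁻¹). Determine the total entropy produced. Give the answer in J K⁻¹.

ΔS_total = 1.2 J/K

Energy balance: T_f = (m₁c₁T₁ + m₂c₂T₂)/(m₁c₁ + m₂c₂) = 301.08 K.
ΔS₁ = m₁c₁ ln(T_f/T₁) = 103.5 × ln(301.08/330) = -9.493 J/K.
ΔS₂ = m₂c₂ ln(T_f/T₂) = 72.864 × ln(301.08/260) = 10.69 J/K.
ΔS_total = -9.493 + 10.69 = 1.2 J/K.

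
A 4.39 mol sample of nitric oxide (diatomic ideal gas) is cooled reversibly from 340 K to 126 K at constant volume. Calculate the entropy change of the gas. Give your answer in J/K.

ΔS = -90.6 J/K

At constant volume, ΔS = nC_V ln(T₂/T₁) with C_V = 5R/2 = 20.79 J mol⁻¹ K⁻¹.
ΔS = 4.39 × 20.79 × ln(126/340) = -90.6 J/K.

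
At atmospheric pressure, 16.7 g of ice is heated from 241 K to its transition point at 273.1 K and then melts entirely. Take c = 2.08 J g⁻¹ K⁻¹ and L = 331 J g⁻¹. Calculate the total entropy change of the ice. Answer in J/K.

Warming step: ΔS₁ = m c ln(T_tr/T_i) = 16.7 × 2.08 × ln(273.1/241) = 4.343 J/K.
Phase change: ΔS₂ = +mL/T_tr = 16.7 × 331 / 273.1 = 20.24 J/K.
ΔS_total = (4.343) + (20.24) = 24.6 J/K.

ΔS = 24.6 J/K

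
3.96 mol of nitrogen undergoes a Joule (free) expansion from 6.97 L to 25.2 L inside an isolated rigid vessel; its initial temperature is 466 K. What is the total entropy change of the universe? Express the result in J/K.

For an ideal gas in free expansion Q = 0 and W = 0, so T is unchanged.
Entropy is a state function; using a reversible isothermal path, ΔS_gas = nR ln(V₂/V₁) = 3.96 × 8.314 × ln(25.2/6.97) = 42.3 J/K.
The insulated surroundings exchange no heat, so ΔS_surr = 0 and ΔS_universe = ΔS_gas.

ΔS_universe = 42.3 J/K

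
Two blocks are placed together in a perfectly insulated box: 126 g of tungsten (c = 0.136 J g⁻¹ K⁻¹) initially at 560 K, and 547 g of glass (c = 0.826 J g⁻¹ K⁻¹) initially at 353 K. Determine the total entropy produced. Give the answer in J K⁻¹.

ΔS_total = 2.03 J/K

Energy balance: T_f = (m₁c₁T₁ + m₂c₂T₂)/(m₁c₁ + m₂c₂) = 360.56 K.
ΔS₁ = m₁c₁ ln(T_f/T₁) = 17.136 × ln(360.56/560) = -7.5444 J/K.
ΔS₂ = m₂c₂ ln(T_f/T₂) = 451.822 × ln(360.56/353) = 9.5791 J/K.
ΔS_total = -7.5444 + 9.5791 = 2.03 J/K.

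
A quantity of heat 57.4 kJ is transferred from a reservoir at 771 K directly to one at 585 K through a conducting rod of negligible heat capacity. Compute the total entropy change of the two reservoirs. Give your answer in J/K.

ΔS_hot = −Q/T_H = −57400/771 = -74.45 J/K and ΔS_cold = +Q/T_C = 57400/585 = 98.12 J/K.
ΔS_total = -74.45 + 98.12 = 23.7 J/K, positive as the second law requires.

ΔS_total = 23.7 J/K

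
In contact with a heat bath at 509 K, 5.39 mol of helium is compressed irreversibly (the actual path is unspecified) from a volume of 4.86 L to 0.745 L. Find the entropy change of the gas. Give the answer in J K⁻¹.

ΔS_gas = -84 J/K

Entropy is a state function, so ΔS_gas depends only on the end states.
For an isothermal ideal gas ΔS_gas = nR ln(V₂/V₁) = 5.39 × 8.314 × ln(0.745/4.86) = -84 J/K.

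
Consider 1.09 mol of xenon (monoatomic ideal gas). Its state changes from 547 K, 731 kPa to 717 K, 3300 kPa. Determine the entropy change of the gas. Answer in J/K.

ΔS = -7.53 J/K

ΔS = nC_p ln(T₂/T₁) − nR ln(P₂/P₁), with C_p = 5R/2 = 20.79 J mol⁻¹ K⁻¹ for a monoatomic ideal gas.
ΔS = 1.09 × [20.79 × ln(717/547) − 8.314 × ln(3300/731)] = -7.53 J/K.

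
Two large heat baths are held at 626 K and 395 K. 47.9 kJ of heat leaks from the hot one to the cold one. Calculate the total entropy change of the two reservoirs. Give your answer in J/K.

ΔS_total = 44.7 J/K

ΔS_hot = −Q/T_H = −47900/626 = -76.5176 J/K and ΔS_cold = +Q/T_C = 47900/395 = 121.266 J/K.
ΔS_total = -76.5176 + 121.266 = 44.7 J/K, positive as the second law requires.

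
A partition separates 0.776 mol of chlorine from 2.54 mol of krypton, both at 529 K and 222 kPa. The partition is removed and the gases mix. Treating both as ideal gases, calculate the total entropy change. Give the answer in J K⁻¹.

ΔS_mix = 15 J/K

Mole fractions: x_A = 0.776/3.32 = 0.234, x_B = 0.766.
ΔS_mix = −R(n_A ln x_A + n_B ln x_B) = −8.314 × (0.776 ln 0.234 + 2.54 ln 0.766) = 15 J/K.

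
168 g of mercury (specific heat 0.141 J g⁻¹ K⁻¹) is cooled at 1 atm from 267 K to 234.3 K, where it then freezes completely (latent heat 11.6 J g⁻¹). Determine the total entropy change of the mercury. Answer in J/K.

ΔS = -11.4 J/K

Cooling step: ΔS₁ = m c ln(T_tr/T_i) = 168 × 0.141 × ln(234.3/267) = -3.095 J/K.
Phase change: ΔS₂ = −mL/T_tr = −168 × 11.6 / 234.3 = -8.318 J/K.
ΔS_total = (-3.095) + (-8.318) = -11.4 J/K.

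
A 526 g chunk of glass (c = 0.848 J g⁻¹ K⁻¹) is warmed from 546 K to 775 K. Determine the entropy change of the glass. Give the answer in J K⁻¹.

ΔS = 156 J/K

ΔS = ∫dQ_rev/T = m c ln(T₂/T₁) = 526 × 0.848 × ln(775/546) = 156 J/K.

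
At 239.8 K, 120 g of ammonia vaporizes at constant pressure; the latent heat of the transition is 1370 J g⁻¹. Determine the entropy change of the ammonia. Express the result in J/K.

Heat absorbed by the substance: Q = mL = 120 × 1370 = 164400 J.
At constant T, ΔS = Q_rev/T = 164400 / 239.8 = 686 J/K.

ΔS = 686 J/K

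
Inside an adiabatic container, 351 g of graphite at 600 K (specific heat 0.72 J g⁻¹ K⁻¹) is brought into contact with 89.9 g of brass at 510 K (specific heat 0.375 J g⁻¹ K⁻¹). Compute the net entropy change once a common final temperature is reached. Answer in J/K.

Energy balance: T_f = (m₁c₁T₁ + m₂c₂T₂)/(m₁c₁ + m₂c₂) = 589.41 K.
ΔS₁ = m₁c₁ ln(T_f/T₁) = 252.72 × ln(589.41/600) = -4.5015 J/K.
ΔS₂ = m₂c₂ ln(T_f/T₂) = 33.7125 × ln(589.41/510) = 4.8784 J/K.
ΔS_total = -4.5015 + 4.8784 = 0.377 J/K.

ΔS_total = 0.377 J/K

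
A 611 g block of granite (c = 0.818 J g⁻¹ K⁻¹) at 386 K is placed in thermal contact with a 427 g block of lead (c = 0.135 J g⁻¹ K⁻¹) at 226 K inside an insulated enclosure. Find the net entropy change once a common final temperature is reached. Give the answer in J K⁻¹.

Energy balance: T_f = (m₁c₁T₁ + m₂c₂T₂)/(m₁c₁ + m₂c₂) = 369.45 K.
ΔS₁ = m₁c₁ ln(T_f/T₁) = 499.798 × ln(369.45/386) = -21.896 J/K.
ΔS₂ = m₂c₂ ln(T_f/T₂) = 57.645 × ln(369.45/226) = 28.332 J/K.
ΔS_total = -21.896 + 28.332 = 6.44 J/K.

ΔS_total = 6.44 J/K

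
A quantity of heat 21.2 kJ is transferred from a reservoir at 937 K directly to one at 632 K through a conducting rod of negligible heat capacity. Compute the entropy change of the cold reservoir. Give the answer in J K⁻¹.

ΔS_cold = 33.5 J/K

The cold reservoir gains heat Q, so ΔS_cold = +Q/T_C = 21200/632 = 33.5 J/K.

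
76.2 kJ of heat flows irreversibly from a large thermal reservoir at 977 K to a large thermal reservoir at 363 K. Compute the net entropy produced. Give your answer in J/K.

ΔS_hot = −Q/T_H = −76200/977 = -77.99 J/K and ΔS_cold = +Q/T_C = 76200/363 = 209.9 J/K.
ΔS_total = -77.99 + 209.9 = 132 J/K, positive as the second law requires.

ΔS_total = 132 J/K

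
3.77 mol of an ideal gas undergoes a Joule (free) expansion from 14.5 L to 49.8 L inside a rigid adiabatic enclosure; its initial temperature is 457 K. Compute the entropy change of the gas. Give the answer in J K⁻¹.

ΔS_gas = 38.7 J/K

For an ideal gas in free expansion Q = 0 and W = 0, so T is unchanged.
Entropy is a state function; using a reversible isothermal path, ΔS_gas = nR ln(V₂/V₁) = 3.77 × 8.314 × ln(49.8/14.5) = 38.7 J/K.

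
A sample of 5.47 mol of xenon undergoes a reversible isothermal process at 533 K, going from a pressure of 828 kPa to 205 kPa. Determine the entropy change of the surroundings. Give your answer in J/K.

For an isothermal ideal gas ΔS_gas = nR ln(P₁/P₂) = 5.47 × 8.314 × ln(828/205) = 63.5 J/K.
The process is reversible, so ΔS_surr = −ΔS_gas = -63.5 J/K and ΔS_universe = 0.

ΔS_surr = -63.5 J/K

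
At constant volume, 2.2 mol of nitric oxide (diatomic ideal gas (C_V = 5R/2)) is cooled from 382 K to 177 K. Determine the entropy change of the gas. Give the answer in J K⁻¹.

At constant volume, ΔS = nC_V ln(T₂/T₁) with C_V = 5R/2 = 20.79 J mol⁻¹ K⁻¹.
ΔS = 2.2 × 20.79 × ln(177/382) = -35.2 J/K.

ΔS = -35.2 J/K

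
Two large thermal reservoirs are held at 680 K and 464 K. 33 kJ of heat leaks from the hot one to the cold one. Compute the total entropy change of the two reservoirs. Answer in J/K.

ΔS_hot = −Q/T_H = −33000/680 = -48.53 J/K and ΔS_cold = +Q/T_C = 33000/464 = 71.12 J/K.
ΔS_total = -48.53 + 71.12 = 22.6 J/K, positive as the second law requires.

ΔS_total = 22.6 J/K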